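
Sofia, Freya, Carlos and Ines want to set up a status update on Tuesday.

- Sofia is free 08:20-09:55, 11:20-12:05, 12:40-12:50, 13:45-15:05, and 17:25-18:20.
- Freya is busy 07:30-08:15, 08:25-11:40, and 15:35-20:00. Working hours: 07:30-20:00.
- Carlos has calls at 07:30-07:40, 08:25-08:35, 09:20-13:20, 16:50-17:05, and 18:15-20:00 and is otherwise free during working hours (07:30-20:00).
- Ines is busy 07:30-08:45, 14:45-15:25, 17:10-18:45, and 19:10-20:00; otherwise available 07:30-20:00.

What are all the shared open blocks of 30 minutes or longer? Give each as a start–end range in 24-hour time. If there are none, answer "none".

Freya free within 07:30–20:00: 08:15–08:25, 11:40–15:35.
Carlos free within 07:30–20:00: 07:40–08:25, 08:35–09:20, 13:20–16:50, 17:05–18:15.
Ines free within 07:30–20:00: 08:45–14:45, 15:25–17:10, 18:45–19:10.
Sofia ∩ Freya: 08:20–08:25, 11:40–12:05, 12:40–12:50, 13:45–15:05.
Sofia ∩ Freya ∩ Carlos: 08:20–08:25, 13:45–15:05.
Sofia ∩ Freya ∩ Carlos ∩ Ines: 13:45–14:45.
Windows ≥ 30 min: 13:45–14:45.

13:45–14:45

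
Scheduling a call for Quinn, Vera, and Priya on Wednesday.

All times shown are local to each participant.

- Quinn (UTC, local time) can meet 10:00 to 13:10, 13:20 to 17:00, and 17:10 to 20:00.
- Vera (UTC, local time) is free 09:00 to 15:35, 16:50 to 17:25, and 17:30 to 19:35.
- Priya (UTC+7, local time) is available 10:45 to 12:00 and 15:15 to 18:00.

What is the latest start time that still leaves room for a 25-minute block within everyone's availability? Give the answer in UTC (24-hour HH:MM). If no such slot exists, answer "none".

10:35

Quinn → UTC: 10:00–13:10, 13:20–17:00, 17:10–20:00.
Vera → UTC: 09:00–15:35, 16:50–17:25, 17:30–19:35.
Priya → UTC: 03:45–05:00, 08:15–11:00.
Quinn ∩ Vera: 10:00–13:10, 13:20–15:35, 16:50–17:00, 17:10–17:25, 17:30–19:35.
Quinn ∩ Vera ∩ Priya: 10:00–11:00.
Windows ≥ 25 min: 10:00–11:00.
Latest start in the last window 10:00–11:00 is 11:00 − 25 min = 10:35.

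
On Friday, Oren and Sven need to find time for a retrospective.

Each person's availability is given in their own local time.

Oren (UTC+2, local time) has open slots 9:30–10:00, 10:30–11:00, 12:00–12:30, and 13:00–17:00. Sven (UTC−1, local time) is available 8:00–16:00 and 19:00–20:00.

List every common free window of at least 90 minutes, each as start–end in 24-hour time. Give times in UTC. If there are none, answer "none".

11:00–15:00

Oren → UTC: 07:30–08:00, 08:30–09:00, 10:00–10:30, 11:00–15:00.
Sven → UTC: 09:00–17:00, 20:00–21:00.
Oren ∩ Sven: 10:00–10:30, 11:00–15:00.
Windows ≥ 90 min: 11:00–15:00.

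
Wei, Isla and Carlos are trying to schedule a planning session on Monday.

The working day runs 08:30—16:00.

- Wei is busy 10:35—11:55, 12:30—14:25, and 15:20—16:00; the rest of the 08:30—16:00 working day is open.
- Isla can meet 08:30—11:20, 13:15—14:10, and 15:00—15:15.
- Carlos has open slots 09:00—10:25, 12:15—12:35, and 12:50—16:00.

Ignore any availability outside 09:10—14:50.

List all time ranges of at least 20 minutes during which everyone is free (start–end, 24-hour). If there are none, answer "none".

09:10–10:25

Wei free within 08:30–16:00: 08:30–10:35, 11:55–12:30, 14:25–15:20.
Wei ∩ Isla: 08:30–10:35, 15:00–15:15.
Wei ∩ Isla ∩ Carlos: 09:00–10:25, 15:00–15:15.
Restricted to 09:10–14:50: 09:10–10:25.
Windows ≥ 20 min: 09:10–10:25.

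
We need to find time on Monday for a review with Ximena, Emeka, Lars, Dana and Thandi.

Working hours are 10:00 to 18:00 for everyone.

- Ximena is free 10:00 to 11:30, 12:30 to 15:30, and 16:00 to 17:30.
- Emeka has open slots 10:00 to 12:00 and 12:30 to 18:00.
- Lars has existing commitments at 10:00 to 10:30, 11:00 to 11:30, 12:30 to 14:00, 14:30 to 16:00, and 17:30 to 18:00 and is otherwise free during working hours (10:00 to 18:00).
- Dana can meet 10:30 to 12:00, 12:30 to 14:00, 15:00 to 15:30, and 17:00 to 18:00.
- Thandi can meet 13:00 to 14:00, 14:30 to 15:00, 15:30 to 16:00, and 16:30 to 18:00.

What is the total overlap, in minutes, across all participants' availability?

Lars free within 10:00–18:00: 10:30–11:00, 11:30–12:30, 14:00–14:30, 16:00–17:30.
Ximena ∩ Emeka: 10:00–11:30, 12:30–15:30, 16:00–17:30.
Ximena ∩ Emeka ∩ Lars: 10:30–11:00, 14:00–14:30, 16:00–17:30.
Ximena ∩ Emeka ∩ Lars ∩ Dana: 10:30–11:00, 17:00–17:30.
Ximena ∩ Emeka ∩ Lars ∩ Dana ∩ Thandi: 17:00–17:30.
Total common minutes: 30.

30 minutes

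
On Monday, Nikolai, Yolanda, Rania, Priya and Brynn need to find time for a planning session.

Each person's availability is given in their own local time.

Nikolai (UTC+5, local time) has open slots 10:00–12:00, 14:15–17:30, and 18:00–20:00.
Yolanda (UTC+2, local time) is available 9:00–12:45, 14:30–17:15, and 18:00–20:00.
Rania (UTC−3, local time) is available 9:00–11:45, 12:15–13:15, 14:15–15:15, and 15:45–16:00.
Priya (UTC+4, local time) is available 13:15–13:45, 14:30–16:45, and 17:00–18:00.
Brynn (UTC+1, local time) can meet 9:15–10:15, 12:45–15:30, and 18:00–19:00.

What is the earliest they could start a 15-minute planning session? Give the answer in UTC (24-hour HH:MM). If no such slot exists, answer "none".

13:00

Nikolai → UTC: 05:00–07:00, 09:15–12:30, 13:00–15:00.
Yolanda → UTC: 07:00–10:45, 12:30–15:15, 16:00–18:00.
Rania → UTC: 12:00–14:45, 15:15–16:15, 17:15–18:15, 18:45–19:00.
Priya → UTC: 09:15–09:45, 10:30–12:45, 13:00–14:00.
Brynn → UTC: 08:15–09:15, 11:45–14:30, 17:00–18:00.
Nikolai ∩ Yolanda: 09:15–10:45, 13:00–15:00.
Nikolai ∩ Yolanda ∩ Rania: 13:00–14:45.
Nikolai ∩ Yolanda ∩ Rania ∩ Priya: 13:00–14:00.
Nikolai ∩ Yolanda ∩ Rania ∩ Priya ∩ Brynn: 13:00–14:00.
Windows ≥ 15 min: 13:00–14:00.
Earliest such window starts at 13:00.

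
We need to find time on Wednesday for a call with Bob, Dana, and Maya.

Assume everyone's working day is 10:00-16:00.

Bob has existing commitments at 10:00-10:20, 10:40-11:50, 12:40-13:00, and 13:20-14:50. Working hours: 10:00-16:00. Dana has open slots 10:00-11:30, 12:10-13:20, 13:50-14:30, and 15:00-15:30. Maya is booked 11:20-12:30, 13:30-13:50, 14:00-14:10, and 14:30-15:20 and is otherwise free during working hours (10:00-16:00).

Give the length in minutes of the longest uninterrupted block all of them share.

20 minutes

Bob free within 10:00–16:00: 10:20–10:40, 11:50–12:40, 13:00–13:20, 14:50–16:00.
Maya free within 10:00–16:00: 10:00–11:20, 12:30–13:30, 13:50–14:00, 14:10–14:30, 15:20–16:00.
Bob ∩ Dana: 10:20–10:40, 12:10–12:40, 13:00–13:20, 15:00–15:30.
Bob ∩ Dana ∩ Maya: 10:20–10:40, 12:30–12:40, 13:00–13:20, 15:20–15:30.
Common window lengths: 20, 10, 20, 10 min; longest is 20.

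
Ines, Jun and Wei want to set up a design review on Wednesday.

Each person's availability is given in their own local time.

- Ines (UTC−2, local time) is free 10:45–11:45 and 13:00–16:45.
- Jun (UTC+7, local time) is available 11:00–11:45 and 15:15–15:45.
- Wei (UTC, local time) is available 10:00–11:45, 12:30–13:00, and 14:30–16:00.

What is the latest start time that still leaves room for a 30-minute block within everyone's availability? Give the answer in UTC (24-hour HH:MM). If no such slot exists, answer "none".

none

Ines → UTC: 12:45–13:45, 15:00–18:45.
Jun → UTC: 04:00–04:45, 08:15–08:45.
Wei → UTC: 10:00–11:45, 12:30–13:00, 14:30–16:00.
Ines ∩ Jun: (none).
Ines ∩ Jun ∩ Wei: (none).
Windows ≥ 30 min: (none).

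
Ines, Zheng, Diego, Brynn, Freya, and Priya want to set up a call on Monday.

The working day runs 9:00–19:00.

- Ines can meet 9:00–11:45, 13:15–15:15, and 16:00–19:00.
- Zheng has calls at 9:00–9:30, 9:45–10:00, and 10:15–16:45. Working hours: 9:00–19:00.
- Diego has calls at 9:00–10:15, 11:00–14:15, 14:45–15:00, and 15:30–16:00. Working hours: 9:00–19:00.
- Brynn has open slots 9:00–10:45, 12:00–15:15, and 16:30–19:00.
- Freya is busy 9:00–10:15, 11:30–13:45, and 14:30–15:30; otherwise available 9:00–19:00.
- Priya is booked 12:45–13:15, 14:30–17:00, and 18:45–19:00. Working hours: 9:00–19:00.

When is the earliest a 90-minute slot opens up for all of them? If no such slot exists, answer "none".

Zheng free within 09:00–19:00: 09:30–09:45, 10:00–10:15, 16:45–19:00.
Diego free within 09:00–19:00: 10:15–11:00, 14:15–14:45, 15:00–15:30, 16:00–19:00.
Freya free within 09:00–19:00: 10:15–11:30, 13:45–14:30, 15:30–19:00.
Priya free within 09:00–19:00: 09:00–12:45, 13:15–14:30, 17:00–18:45.
Ines ∩ Zheng: 09:30–09:45, 10:00–10:15, 16:45–19:00.
Ines ∩ Zheng ∩ Diego: 16:45–19:00.
Ines ∩ Zheng ∩ Diego ∩ Brynn: 16:45–19:00.
Ines ∩ Zheng ∩ Diego ∩ Brynn ∩ Freya: 16:45–19:00.
Ines ∩ Zheng ∩ Diego ∩ Brynn ∩ Freya ∩ Priya: 17:00–18:45.
Windows ≥ 90 min: 17:00–18:45.
Earliest such window starts at 17:00.

17:00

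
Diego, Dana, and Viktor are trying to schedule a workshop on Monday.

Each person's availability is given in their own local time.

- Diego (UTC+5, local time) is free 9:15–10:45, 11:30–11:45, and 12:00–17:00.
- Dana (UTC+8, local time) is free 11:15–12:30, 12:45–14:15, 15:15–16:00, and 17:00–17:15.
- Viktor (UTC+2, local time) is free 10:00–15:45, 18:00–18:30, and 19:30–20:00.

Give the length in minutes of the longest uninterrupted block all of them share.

Diego → UTC: 04:15–05:45, 06:30–06:45, 07:00–12:00.
Dana → UTC: 03:15–04:30, 04:45–06:15, 07:15–08:00, 09:00–09:15.
Viktor → UTC: 08:00–13:45, 16:00–16:30, 17:30–18:00.
Diego ∩ Dana: 04:15–04:30, 04:45–05:45, 07:15–08:00, 09:00–09:15.
Diego ∩ Dana ∩ Viktor: 09:00–09:15.
Single common window of 15 minutes.

15 minutes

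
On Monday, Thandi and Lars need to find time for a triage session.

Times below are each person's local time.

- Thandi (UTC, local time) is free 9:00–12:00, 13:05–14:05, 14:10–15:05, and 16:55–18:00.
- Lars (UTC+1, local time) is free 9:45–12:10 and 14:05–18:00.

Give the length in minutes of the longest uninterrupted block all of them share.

Thandi → UTC: 09:00–12:00, 13:05–14:05, 14:10–15:05, 16:55–18:00.
Lars → UTC: 08:45–11:10, 13:05–17:00.
Thandi ∩ Lars: 09:00–11:10, 13:05–14:05, 14:10–15:05, 16:55–17:00.
Common window lengths: 130, 60, 55, 5 min; longest is 130.

130 minutes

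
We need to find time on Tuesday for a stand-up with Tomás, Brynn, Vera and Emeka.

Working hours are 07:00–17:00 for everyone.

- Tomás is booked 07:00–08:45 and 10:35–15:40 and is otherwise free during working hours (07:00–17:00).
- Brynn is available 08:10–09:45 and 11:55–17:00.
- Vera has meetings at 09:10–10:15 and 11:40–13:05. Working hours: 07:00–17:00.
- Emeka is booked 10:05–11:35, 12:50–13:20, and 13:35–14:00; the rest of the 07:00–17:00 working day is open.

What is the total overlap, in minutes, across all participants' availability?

105 minutes

Tomás free within 07:00–17:00: 08:45–10:35, 15:40–17:00.
Vera free within 07:00–17:00: 07:00–09:10, 10:15–11:40, 13:05–17:00.
Emeka free within 07:00–17:00: 07:00–10:05, 11:35–12:50, 13:20–13:35, 14:00–17:00.
Tomás ∩ Brynn: 08:45–09:45, 15:40–17:00.
Tomás ∩ Brynn ∩ Vera: 08:45–09:10, 15:40–17:00.
Tomás ∩ Brynn ∩ Vera ∩ Emeka: 08:45–09:10, 15:40–17:00.
Total common minutes: 25 + 80 = 105.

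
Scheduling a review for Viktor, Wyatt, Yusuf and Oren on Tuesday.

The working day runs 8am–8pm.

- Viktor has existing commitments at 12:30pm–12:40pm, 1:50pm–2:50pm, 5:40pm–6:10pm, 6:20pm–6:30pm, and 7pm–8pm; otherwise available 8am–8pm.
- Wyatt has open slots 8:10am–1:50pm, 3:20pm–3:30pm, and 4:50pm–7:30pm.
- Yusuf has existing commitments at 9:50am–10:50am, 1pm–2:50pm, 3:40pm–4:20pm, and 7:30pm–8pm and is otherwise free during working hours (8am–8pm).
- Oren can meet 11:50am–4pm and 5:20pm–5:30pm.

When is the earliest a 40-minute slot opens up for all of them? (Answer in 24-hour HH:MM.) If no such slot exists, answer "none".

Viktor free within 08:00–20:00: 08:00–12:30, 12:40–13:50, 14:50–17:40, 18:10–18:20, 18:30–19:00.
Yusuf free within 08:00–20:00: 08:00–09:50, 10:50–13:00, 14:50–15:40, 16:20–19:30.
Viktor ∩ Wyatt: 08:10–12:30, 12:40–13:50, 15:20–15:30, 16:50–17:40, 18:10–18:20, 18:30–19:00.
Viktor ∩ Wyatt ∩ Yusuf: 08:10–09:50, 10:50–12:30, 12:40–13:00, 15:20–15:30, 16:50–17:40, 18:10–18:20, 18:30–19:00.
Viktor ∩ Wyatt ∩ Yusuf ∩ Oren: 11:50–12:30, 12:40–13:00, 15:20–15:30, 17:20–17:30.
Windows ≥ 40 min: 11:50–12:30.
Earliest such window starts at 11:50.

11:50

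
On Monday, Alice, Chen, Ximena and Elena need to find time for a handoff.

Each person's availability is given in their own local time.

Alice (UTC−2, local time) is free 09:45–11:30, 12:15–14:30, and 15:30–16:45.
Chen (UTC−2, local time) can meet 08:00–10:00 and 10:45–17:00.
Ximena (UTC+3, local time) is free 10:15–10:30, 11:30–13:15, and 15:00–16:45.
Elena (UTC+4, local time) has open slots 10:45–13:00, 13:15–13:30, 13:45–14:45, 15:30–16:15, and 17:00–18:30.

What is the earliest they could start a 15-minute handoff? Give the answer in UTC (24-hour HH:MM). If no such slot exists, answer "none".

13:00

Alice → UTC: 11:45–13:30, 14:15–16:30, 17:30–18:45.
Chen → UTC: 10:00–12:00, 12:45–19:00.
Ximena → UTC: 07:15–07:30, 08:30–10:15, 12:00–13:45.
Elena → UTC: 06:45–09:00, 09:15–09:30, 09:45–10:45, 11:30–12:15, 13:00–14:30.
Alice ∩ Chen: 11:45–12:00, 12:45–13:30, 14:15–16:30, 17:30–18:45.
Alice ∩ Chen ∩ Ximena: 12:45–13:30.
Alice ∩ Chen ∩ Ximena ∩ Elena: 13:00–13:30.
Windows ≥ 15 min: 13:00–13:30.
Earliest such window starts at 13:00.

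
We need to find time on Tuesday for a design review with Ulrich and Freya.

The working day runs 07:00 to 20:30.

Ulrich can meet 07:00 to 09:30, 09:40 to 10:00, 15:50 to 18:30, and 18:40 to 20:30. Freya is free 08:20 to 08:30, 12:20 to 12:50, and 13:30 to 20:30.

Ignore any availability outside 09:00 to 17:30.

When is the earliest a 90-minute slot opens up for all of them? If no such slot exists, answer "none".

15:50

Ulrich ∩ Freya: 08:20–08:30, 15:50–18:30, 18:40–20:30.
Restricted to 09:00–17:30: 15:50–17:30.
Windows ≥ 90 min: 15:50–17:30.
Earliest such window starts at 15:50.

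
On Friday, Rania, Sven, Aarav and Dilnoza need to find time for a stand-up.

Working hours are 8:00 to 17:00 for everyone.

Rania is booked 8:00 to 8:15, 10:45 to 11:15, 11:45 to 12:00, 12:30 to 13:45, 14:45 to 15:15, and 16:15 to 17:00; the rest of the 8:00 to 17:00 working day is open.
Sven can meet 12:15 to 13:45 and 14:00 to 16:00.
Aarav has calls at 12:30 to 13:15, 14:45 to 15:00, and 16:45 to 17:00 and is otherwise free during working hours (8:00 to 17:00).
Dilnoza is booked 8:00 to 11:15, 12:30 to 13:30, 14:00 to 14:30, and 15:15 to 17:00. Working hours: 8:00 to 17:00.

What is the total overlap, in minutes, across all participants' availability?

30 minutes

Rania free within 08:00–17:00: 08:15–10:45, 11:15–11:45, 12:00–12:30, 13:45–14:45, 15:15–16:15.
Aarav free within 08:00–17:00: 08:00–12:30, 13:15–14:45, 15:00–16:45.
Dilnoza free within 08:00–17:00: 11:15–12:30, 13:30–14:00, 14:30–15:15.
Rania ∩ Sven: 12:15–12:30, 14:00–14:45, 15:15–16:00.
Rania ∩ Sven ∩ Aarav: 12:15–12:30, 14:00–14:45, 15:15–16:00.
Rania ∩ Sven ∩ Aarav ∩ Dilnoza: 12:15–12:30, 14:30–14:45.
Total common minutes: 15 + 15 = 30.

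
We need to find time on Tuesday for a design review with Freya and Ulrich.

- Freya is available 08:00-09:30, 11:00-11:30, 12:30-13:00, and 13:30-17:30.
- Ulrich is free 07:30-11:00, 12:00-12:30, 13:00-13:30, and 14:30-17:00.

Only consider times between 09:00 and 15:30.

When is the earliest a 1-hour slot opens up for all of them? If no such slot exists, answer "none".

Freya ∩ Ulrich: 08:00–09:30, 14:30–17:00.
Restricted to 09:00–15:30: 09:00–09:30, 14:30–15:30.
Windows ≥ 60 min: 14:30–15:30.
Earliest such window starts at 14:30.

14:30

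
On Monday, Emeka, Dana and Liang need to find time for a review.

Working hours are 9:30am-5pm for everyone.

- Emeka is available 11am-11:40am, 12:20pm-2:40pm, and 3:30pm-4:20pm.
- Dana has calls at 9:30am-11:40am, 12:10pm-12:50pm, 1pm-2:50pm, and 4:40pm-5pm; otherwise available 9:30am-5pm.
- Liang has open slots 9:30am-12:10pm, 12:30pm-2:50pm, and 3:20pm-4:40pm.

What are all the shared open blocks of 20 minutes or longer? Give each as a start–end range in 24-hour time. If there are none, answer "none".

15:30–16:20

Dana free within 09:30–17:00: 11:40–12:10, 12:50–13:00, 14:50–16:40.
Emeka ∩ Dana: 12:50–13:00, 15:30–16:20.
Emeka ∩ Dana ∩ Liang: 12:50–13:00, 15:30–16:20.
Windows ≥ 20 min: 15:30–16:20.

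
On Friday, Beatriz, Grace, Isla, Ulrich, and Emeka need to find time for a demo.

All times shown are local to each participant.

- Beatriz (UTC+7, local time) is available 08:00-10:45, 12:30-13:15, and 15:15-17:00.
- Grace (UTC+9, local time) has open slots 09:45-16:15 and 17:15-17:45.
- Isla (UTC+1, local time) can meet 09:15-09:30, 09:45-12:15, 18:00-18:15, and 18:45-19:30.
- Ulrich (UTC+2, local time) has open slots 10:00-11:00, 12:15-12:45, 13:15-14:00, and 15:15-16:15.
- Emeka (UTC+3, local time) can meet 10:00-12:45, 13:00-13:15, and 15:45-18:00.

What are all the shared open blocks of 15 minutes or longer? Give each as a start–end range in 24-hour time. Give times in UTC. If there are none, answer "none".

Beatriz → UTC: 01:00–03:45, 05:30–06:15, 08:15–10:00.
Grace → UTC: 00:45–07:15, 08:15–08:45.
Isla → UTC: 08:15–08:30, 08:45–11:15, 17:00–17:15, 17:45–18:30.
Ulrich → UTC: 08:00–09:00, 10:15–10:45, 11:15–12:00, 13:15–14:15.
Emeka → UTC: 07:00–09:45, 10:00–10:15, 12:45–15:00.
Beatriz ∩ Grace: 01:00–03:45, 05:30–06:15, 08:15–08:45.
Beatriz ∩ Grace ∩ Isla: 08:15–08:30.
Beatriz ∩ Grace ∩ Isla ∩ Ulrich: 08:15–08:30.
Beatriz ∩ Grace ∩ Isla ∩ Ulrich ∩ Emeka: 08:15–08:30.
Windows ≥ 15 min: 08:15–08:30.

08:15–08:30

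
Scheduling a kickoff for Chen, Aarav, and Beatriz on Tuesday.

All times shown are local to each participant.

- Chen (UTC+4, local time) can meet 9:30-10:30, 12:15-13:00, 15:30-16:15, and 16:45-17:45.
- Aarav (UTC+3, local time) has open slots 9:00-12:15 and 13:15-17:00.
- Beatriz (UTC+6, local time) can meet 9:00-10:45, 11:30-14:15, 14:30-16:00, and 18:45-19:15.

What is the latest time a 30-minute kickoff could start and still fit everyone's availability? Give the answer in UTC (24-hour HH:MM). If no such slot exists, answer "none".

Chen → UTC: 05:30–06:30, 08:15–09:00, 11:30–12:15, 12:45–13:45.
Aarav → UTC: 06:00–09:15, 10:15–14:00.
Beatriz → UTC: 03:00–04:45, 05:30–08:15, 08:30–10:00, 12:45–13:15.
Chen ∩ Aarav: 06:00–06:30, 08:15–09:00, 11:30–12:15, 12:45–13:45.
Chen ∩ Aarav ∩ Beatriz: 06:00–06:30, 08:30–09:00, 12:45–13:15.
Windows ≥ 30 min: 06:00–06:30, 08:30–09:00, 12:45–13:15.
Latest start in the last window 12:45–13:15 is 13:15 − 30 min = 12:45.

12:45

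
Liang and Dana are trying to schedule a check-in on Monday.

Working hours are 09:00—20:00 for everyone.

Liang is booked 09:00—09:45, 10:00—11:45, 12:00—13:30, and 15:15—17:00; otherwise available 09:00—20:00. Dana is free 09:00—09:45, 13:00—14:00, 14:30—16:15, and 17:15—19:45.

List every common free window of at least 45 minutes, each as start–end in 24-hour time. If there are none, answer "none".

14:30–15:15, 17:15–19:45

Liang free within 09:00–20:00: 09:45–10:00, 11:45–12:00, 13:30–15:15, 17:00–20:00.
Liang ∩ Dana: 13:30–14:00, 14:30–15:15, 17:15–19:45.
Windows ≥ 45 min: 14:30–15:15, 17:15–19:45.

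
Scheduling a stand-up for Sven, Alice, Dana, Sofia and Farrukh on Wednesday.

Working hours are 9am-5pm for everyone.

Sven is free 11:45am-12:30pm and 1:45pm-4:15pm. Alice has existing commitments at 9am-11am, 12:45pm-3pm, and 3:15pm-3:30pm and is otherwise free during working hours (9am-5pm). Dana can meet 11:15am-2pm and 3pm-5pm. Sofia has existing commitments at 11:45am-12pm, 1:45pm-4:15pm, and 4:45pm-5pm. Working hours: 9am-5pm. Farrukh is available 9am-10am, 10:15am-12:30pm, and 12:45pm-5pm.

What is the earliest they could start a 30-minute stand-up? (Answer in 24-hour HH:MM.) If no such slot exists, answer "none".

12:00

Alice free within 09:00–17:00: 11:00–12:45, 15:00–15:15, 15:30–17:00.
Sofia free within 09:00–17:00: 09:00–11:45, 12:00–13:45, 16:15–16:45.
Sven ∩ Alice: 11:45–12:30, 15:00–15:15, 15:30–16:15.
Sven ∩ Alice ∩ Dana: 11:45–12:30, 15:00–15:15, 15:30–16:15.
Sven ∩ Alice ∩ Dana ∩ Sofia: 12:00–12:30.
Sven ∩ Alice ∩ Dana ∩ Sofia ∩ Farrukh: 12:00–12:30.
Windows ≥ 30 min: 12:00–12:30.
Earliest such window starts at 12:00.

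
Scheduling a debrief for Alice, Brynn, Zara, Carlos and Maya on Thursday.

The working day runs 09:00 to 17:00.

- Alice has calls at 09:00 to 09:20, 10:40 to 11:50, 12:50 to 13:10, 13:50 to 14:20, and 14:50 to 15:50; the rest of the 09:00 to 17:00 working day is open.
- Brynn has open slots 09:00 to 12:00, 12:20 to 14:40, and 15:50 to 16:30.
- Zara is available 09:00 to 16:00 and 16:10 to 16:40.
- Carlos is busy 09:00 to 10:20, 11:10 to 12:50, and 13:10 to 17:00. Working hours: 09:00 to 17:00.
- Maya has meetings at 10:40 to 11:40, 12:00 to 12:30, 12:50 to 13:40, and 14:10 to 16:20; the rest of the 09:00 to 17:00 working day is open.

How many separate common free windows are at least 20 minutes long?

Alice free within 09:00–17:00: 09:20–10:40, 11:50–12:50, 13:10–13:50, 14:20–14:50, 15:50–17:00.
Carlos free within 09:00–17:00: 10:20–11:10, 12:50–13:10.
Maya free within 09:00–17:00: 09:00–10:40, 11:40–12:00, 12:30–12:50, 13:40–14:10, 16:20–17:00.
Alice ∩ Brynn: 09:20–10:40, 11:50–12:00, 12:20–12:50, 13:10–13:50, 14:20–14:40, 15:50–16:30.
Alice ∩ Brynn ∩ Zara: 09:20–10:40, 11:50–12:00, 12:20–12:50, 13:10–13:50, 14:20–14:40, 15:50–16:00, 16:10–16:30.
Alice ∩ Brynn ∩ Zara ∩ Carlos: 10:20–10:40.
Alice ∩ Brynn ∩ Zara ∩ Carlos ∩ Maya: 10:20–10:40.
Windows ≥ 20 min: 10:20–10:40.
That's 1 window.

1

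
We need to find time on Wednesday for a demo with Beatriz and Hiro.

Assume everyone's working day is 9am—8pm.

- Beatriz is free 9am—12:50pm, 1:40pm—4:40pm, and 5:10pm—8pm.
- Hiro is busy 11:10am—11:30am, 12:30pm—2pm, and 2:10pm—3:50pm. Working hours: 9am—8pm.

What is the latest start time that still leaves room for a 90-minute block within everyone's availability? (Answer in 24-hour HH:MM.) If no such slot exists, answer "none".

18:30

Hiro free within 09:00–20:00: 09:00–11:10, 11:30–12:30, 14:00–14:10, 15:50–20:00.
Beatriz ∩ Hiro: 09:00–11:10, 11:30–12:30, 14:00–14:10, 15:50–16:40, 17:10–20:00.
Windows ≥ 90 min: 09:00–11:10, 17:10–20:00.
Latest start in the last window 17:10–20:00 is 20:00 − 90 min = 18:30.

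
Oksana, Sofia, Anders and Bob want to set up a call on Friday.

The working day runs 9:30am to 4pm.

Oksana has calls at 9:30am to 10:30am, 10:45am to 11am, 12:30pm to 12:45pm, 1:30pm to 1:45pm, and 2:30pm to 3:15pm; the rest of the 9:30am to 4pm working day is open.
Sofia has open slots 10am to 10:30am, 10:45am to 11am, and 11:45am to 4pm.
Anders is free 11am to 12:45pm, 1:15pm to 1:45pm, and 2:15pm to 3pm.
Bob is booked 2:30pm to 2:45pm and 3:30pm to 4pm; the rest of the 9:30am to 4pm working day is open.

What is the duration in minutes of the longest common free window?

Oksana free within 09:30–16:00: 10:30–10:45, 11:00–12:30, 12:45–13:30, 13:45–14:30, 15:15–16:00.
Bob free within 09:30–16:00: 09:30–14:30, 14:45–15:30.
Oksana ∩ Sofia: 11:45–12:30, 12:45–13:30, 13:45–14:30, 15:15–16:00.
Oksana ∩ Sofia ∩ Anders: 11:45–12:30, 13:15–13:30, 14:15–14:30.
Oksana ∩ Sofia ∩ Anders ∩ Bob: 11:45–12:30, 13:15–13:30, 14:15–14:30.
Common window lengths: 45, 15, 15 min; longest is 45.

45 minutes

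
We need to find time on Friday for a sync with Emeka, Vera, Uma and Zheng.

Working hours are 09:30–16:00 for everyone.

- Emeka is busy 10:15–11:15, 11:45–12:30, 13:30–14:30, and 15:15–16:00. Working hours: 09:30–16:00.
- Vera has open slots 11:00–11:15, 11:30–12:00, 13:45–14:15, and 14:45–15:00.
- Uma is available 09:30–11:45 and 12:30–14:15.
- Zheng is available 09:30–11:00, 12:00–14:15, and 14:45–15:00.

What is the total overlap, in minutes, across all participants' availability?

Emeka free within 09:30–16:00: 09:30–10:15, 11:15–11:45, 12:30–13:30, 14:30–15:15.
Emeka ∩ Vera: 11:30–11:45, 14:45–15:00.
Emeka ∩ Vera ∩ Uma: 11:30–11:45.
Emeka ∩ Vera ∩ Uma ∩ Zheng: (none).
Total common minutes: 0.

0 minutes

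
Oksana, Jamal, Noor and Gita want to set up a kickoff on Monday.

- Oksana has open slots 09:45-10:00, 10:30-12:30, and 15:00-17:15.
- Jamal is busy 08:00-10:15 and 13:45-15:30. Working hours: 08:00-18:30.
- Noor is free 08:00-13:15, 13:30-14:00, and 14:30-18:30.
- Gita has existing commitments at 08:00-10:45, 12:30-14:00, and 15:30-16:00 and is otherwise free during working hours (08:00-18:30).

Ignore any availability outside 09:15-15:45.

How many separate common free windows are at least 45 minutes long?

Jamal free within 08:00–18:30: 10:15–13:45, 15:30–18:30.
Gita free within 08:00–18:30: 10:45–12:30, 14:00–15:30, 16:00–18:30.
Oksana ∩ Jamal: 10:30–12:30, 15:30–17:15.
Oksana ∩ Jamal ∩ Noor: 10:30–12:30, 15:30–17:15.
Oksana ∩ Jamal ∩ Noor ∩ Gita: 10:45–12:30, 16:00–17:15.
Restricted to 09:15–15:45: 10:45–12:30.
Windows ≥ 45 min: 10:45–12:30.
That's 1 window.

1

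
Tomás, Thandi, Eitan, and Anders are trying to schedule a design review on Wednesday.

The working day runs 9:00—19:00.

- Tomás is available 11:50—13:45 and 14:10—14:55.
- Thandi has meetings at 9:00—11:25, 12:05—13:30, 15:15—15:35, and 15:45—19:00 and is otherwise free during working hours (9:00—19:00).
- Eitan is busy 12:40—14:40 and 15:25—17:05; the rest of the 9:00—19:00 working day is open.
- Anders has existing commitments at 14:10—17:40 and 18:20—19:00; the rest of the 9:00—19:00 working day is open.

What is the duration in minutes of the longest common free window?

15 minutes

Thandi free within 09:00–19:00: 11:25–12:05, 13:30–15:15, 15:35–15:45.
Eitan free within 09:00–19:00: 09:00–12:40, 14:40–15:25, 17:05–19:00.
Anders free within 09:00–19:00: 09:00–14:10, 17:40–18:20.
Tomás ∩ Thandi: 11:50–12:05, 13:30–13:45, 14:10–14:55.
Tomás ∩ Thandi ∩ Eitan: 11:50–12:05, 14:40–14:55.
Tomás ∩ Thandi ∩ Eitan ∩ Anders: 11:50–12:05.
Single common window of 15 minutes.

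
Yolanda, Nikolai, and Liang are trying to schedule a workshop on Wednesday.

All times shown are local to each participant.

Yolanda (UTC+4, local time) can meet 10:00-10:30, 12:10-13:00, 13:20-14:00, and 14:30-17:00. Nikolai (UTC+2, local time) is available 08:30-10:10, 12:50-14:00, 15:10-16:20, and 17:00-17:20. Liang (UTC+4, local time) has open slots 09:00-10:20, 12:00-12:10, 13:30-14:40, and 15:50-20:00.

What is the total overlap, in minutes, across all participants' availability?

10 minutes

Yolanda → UTC: 06:00–06:30, 08:10–09:00, 09:20–10:00, 10:30–13:00.
Nikolai → UTC: 06:30–08:10, 10:50–12:00, 13:10–14:20, 15:00–15:20.
Liang → UTC: 05:00–06:20, 08:00–08:10, 09:30–10:40, 11:50–16:00.
Yolanda ∩ Nikolai: 10:50–12:00.
Yolanda ∩ Nikolai ∩ Liang: 11:50–12:00.
Total common minutes: 10.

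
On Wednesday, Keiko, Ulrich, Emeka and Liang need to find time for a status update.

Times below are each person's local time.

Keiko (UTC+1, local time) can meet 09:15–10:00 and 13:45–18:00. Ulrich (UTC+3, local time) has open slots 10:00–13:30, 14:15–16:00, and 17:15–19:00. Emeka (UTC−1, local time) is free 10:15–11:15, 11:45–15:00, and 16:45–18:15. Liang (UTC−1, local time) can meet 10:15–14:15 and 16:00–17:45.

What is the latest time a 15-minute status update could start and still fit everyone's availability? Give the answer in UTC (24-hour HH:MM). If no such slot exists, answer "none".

Keiko → UTC: 08:15–09:00, 12:45–17:00.
Ulrich → UTC: 07:00–10:30, 11:15–13:00, 14:15–16:00.
Emeka → UTC: 11:15–12:15, 12:45–16:00, 17:45–19:15.
Liang → UTC: 11:15–15:15, 17:00–18:45.
Keiko ∩ Ulrich: 08:15–09:00, 12:45–13:00, 14:15–16:00.
Keiko ∩ Ulrich ∩ Emeka: 12:45–13:00, 14:15–16:00.
Keiko ∩ Ulrich ∩ Emeka ∩ Liang: 12:45–13:00, 14:15–15:15.
Windows ≥ 15 min: 12:45–13:00, 14:15–15:15.
Latest start in the last window 14:15–15:15 is 15:15 − 15 min = 15:00.

15:00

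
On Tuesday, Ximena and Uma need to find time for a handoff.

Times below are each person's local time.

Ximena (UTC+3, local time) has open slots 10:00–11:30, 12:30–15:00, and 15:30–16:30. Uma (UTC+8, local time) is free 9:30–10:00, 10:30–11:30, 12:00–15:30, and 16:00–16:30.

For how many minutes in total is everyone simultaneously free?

60 minutes

Ximena → UTC: 07:00–08:30, 09:30–12:00, 12:30–13:30.
Uma → UTC: 01:30–02:00, 02:30–03:30, 04:00–07:30, 08:00–08:30.
Ximena ∩ Uma: 07:00–07:30, 08:00–08:30.
Total common minutes: 30 + 30 = 60.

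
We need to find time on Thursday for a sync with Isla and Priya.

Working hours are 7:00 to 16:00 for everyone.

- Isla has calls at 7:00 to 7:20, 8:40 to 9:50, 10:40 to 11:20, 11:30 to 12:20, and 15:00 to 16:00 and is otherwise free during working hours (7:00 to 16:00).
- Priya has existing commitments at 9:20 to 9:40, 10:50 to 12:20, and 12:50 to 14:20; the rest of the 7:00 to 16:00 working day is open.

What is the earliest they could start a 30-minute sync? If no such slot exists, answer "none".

Isla free within 07:00–16:00: 07:20–08:40, 09:50–10:40, 11:20–11:30, 12:20–15:00.
Priya free within 07:00–16:00: 07:00–09:20, 09:40–10:50, 12:20–12:50, 14:20–16:00.
Isla ∩ Priya: 07:20–08:40, 09:50–10:40, 12:20–12:50, 14:20–15:00.
Windows ≥ 30 min: 07:20–08:40, 09:50–10:40, 12:20–12:50, 14:20–15:00.
Earliest such window starts at 07:20.

07:20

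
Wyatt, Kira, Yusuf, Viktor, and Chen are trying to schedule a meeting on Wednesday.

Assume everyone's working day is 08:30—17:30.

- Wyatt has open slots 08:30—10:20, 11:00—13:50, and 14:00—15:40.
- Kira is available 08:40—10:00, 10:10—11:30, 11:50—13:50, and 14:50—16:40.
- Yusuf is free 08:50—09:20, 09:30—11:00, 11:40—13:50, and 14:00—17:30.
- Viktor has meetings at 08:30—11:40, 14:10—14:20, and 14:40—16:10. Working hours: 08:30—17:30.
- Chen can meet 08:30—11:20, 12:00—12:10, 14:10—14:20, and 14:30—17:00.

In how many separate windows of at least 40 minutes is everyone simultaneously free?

0

Viktor free within 08:30–17:30: 11:40–14:10, 14:20–14:40, 16:10–17:30.
Wyatt ∩ Kira: 08:40–10:00, 10:10–10:20, 11:00–11:30, 11:50–13:50, 14:50–15:40.
Wyatt ∩ Kira ∩ Yusuf: 08:50–09:20, 09:30–10:00, 10:10–10:20, 11:50–13:50, 14:50–15:40.
Wyatt ∩ Kira ∩ Yusuf ∩ Viktor: 11:50–13:50.
Wyatt ∩ Kira ∩ Yusuf ∩ Viktor ∩ Chen: 12:00–12:10.
Windows ≥ 40 min: (none).
That's 0 windows.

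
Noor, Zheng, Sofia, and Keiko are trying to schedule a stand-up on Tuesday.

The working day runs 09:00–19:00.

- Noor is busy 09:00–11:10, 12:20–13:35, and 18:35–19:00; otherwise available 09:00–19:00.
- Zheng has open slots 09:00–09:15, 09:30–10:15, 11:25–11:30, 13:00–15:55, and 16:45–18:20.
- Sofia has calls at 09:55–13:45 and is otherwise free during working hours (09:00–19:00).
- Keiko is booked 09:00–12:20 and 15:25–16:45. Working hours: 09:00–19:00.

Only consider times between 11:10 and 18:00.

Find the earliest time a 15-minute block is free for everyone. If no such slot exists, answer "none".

13:45

Noor free within 09:00–19:00: 11:10–12:20, 13:35–18:35.
Sofia free within 09:00–19:00: 09:00–09:55, 13:45–19:00.
Keiko free within 09:00–19:00: 12:20–15:25, 16:45–19:00.
Noor ∩ Zheng: 11:25–11:30, 13:35–15:55, 16:45–18:20.
Noor ∩ Zheng ∩ Sofia: 13:45–15:55, 16:45–18:20.
Noor ∩ Zheng ∩ Sofia ∩ Keiko: 13:45–15:25, 16:45–18:20.
Restricted to 11:10–18:00: 13:45–15:25, 16:45–18:00.
Windows ≥ 15 min: 13:45–15:25, 16:45–18:00.
Earliest such window starts at 13:45.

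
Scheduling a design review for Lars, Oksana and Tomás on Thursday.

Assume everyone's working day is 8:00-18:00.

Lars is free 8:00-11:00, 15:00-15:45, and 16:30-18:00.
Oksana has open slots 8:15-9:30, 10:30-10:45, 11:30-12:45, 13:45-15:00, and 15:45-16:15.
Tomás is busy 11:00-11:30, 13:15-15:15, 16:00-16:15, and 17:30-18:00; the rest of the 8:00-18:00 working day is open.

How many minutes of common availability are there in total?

Tomás free within 08:00–18:00: 08:00–11:00, 11:30–13:15, 15:15–16:00, 16:15–17:30.
Lars ∩ Oksana: 08:15–09:30, 10:30–10:45.
Lars ∩ Oksana ∩ Tomás: 08:15–09:30, 10:30–10:45.
Total common minutes: 75 + 15 = 90.

90 minutes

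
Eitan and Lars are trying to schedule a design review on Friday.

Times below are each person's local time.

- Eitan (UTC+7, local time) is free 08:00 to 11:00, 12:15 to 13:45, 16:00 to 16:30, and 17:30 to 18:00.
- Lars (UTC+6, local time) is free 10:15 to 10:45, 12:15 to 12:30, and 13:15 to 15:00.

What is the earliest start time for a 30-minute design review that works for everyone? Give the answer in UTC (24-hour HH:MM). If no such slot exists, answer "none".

Eitan → UTC: 01:00–04:00, 05:15–06:45, 09:00–09:30, 10:30–11:00.
Lars → UTC: 04:15–04:45, 06:15–06:30, 07:15–09:00.
Eitan ∩ Lars: 06:15–06:30.
Windows ≥ 30 min: (none).

none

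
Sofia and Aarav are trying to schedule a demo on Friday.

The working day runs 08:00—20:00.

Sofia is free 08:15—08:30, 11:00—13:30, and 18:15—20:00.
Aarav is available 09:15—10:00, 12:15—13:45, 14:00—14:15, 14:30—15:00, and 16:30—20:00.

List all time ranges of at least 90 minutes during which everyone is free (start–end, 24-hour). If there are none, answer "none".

Sofia ∩ Aarav: 12:15–13:30, 18:15–20:00.
Windows ≥ 90 min: 18:15–20:00.

18:15–20:00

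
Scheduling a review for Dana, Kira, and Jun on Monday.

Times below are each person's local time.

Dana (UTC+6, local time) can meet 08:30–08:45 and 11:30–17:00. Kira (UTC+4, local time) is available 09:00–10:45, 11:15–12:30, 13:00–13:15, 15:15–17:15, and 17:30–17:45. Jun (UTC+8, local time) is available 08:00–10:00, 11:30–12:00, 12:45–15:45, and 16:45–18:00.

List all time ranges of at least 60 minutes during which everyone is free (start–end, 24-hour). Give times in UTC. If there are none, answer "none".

Dana → UTC: 02:30–02:45, 05:30–11:00.
Kira → UTC: 05:00–06:45, 07:15–08:30, 09:00–09:15, 11:15–13:15, 13:30–13:45.
Jun → UTC: 00:00–02:00, 03:30–04:00, 04:45–07:45, 08:45–10:00.
Dana ∩ Kira: 05:30–06:45, 07:15–08:30, 09:00–09:15.
Dana ∩ Kira ∩ Jun: 05:30–06:45, 07:15–07:45, 09:00–09:15.
Windows ≥ 60 min: 05:30–06:45.

05:30–06:45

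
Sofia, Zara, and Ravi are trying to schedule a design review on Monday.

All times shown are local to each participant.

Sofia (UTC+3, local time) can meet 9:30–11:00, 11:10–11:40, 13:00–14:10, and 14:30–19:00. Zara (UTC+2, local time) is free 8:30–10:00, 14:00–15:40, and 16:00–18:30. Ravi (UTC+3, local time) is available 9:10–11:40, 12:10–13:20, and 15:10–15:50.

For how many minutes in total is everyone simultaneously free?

130 minutes

Sofia → UTC: 06:30–08:00, 08:10–08:40, 10:00–11:10, 11:30–16:00.
Zara → UTC: 06:30–08:00, 12:00–13:40, 14:00–16:30.
Ravi → UTC: 06:10–08:40, 09:10–10:20, 12:10–12:50.
Sofia ∩ Zara: 06:30–08:00, 12:00–13:40, 14:00–16:00.
Sofia ∩ Zara ∩ Ravi: 06:30–08:00, 12:10–12:50.
Total common minutes: 90 + 40 = 130.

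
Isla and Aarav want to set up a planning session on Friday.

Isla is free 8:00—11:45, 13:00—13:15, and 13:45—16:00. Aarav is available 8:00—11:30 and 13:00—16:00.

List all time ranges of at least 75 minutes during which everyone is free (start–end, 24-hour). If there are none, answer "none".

Isla ∩ Aarav: 08:00–11:30, 13:00–13:15, 13:45–16:00.
Windows ≥ 75 min: 08:00–11:30, 13:45–16:00.

08:00–11:30, 13:45–16:00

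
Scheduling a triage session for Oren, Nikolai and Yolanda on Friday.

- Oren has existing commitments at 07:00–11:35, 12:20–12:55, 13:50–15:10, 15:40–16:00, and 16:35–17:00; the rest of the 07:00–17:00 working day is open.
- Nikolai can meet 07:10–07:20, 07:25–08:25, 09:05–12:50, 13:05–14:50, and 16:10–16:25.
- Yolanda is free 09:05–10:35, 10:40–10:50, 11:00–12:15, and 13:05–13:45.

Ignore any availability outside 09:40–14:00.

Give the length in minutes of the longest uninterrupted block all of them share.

40 minutes

Oren free within 07:00–17:00: 11:35–12:20, 12:55–13:50, 15:10–15:40, 16:00–16:35.
Oren ∩ Nikolai: 11:35–12:20, 13:05–13:50, 16:10–16:25.
Oren ∩ Nikolai ∩ Yolanda: 11:35–12:15, 13:05–13:45.
Restricted to 09:40–14:00: 11:35–12:15, 13:05–13:45.
Common window lengths: 40, 40 min; longest is 40.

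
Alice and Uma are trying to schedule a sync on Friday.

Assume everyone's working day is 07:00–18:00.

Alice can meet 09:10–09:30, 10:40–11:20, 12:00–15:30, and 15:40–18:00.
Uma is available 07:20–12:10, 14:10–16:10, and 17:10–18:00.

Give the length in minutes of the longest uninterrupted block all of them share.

Alice ∩ Uma: 09:10–09:30, 10:40–11:20, 12:00–12:10, 14:10–15:30, 15:40–16:10, 17:10–18:00.
Common window lengths: 20, 40, 10, 80, 30, 50 min; longest is 80.

80 minutes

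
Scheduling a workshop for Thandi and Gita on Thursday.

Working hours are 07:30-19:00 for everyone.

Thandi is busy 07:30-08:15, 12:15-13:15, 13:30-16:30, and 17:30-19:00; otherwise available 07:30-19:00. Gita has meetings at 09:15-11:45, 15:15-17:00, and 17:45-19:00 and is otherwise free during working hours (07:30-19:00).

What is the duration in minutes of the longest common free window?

60 minutes

Thandi free within 07:30–19:00: 08:15–12:15, 13:15–13:30, 16:30–17:30.
Gita free within 07:30–19:00: 07:30–09:15, 11:45–15:15, 17:00–17:45.
Thandi ∩ Gita: 08:15–09:15, 11:45–12:15, 13:15–13:30, 17:00–17:30.
Common window lengths: 60, 30, 15, 30 min; longest is 60.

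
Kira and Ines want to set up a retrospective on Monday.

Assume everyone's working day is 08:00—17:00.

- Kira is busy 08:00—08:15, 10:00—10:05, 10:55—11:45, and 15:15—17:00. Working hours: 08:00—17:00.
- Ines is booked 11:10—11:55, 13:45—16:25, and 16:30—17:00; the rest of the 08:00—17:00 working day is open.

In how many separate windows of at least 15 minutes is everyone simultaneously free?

Kira free within 08:00–17:00: 08:15–10:00, 10:05–10:55, 11:45–15:15.
Ines free within 08:00–17:00: 08:00–11:10, 11:55–13:45, 16:25–16:30.
Kira ∩ Ines: 08:15–10:00, 10:05–10:55, 11:55–13:45.
Windows ≥ 15 min: 08:15–10:00, 10:05–10:55, 11:55–13:45.
That's 3 windows.

3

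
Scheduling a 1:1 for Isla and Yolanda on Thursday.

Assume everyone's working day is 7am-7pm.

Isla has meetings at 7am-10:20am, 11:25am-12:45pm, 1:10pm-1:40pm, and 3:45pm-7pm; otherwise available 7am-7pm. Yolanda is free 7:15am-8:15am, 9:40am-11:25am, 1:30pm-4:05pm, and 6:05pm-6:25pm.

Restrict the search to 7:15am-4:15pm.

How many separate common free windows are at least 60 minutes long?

2

Isla free within 07:00–19:00: 10:20–11:25, 12:45–13:10, 13:40–15:45.
Isla ∩ Yolanda: 10:20–11:25, 13:40–15:45.
Restricted to 07:15–16:15: 10:20–11:25, 13:40–15:45.
Windows ≥ 60 min: 10:20–11:25, 13:40–15:45.
That's 2 windows.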